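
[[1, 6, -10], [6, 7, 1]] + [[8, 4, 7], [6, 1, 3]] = [[9, 10, -3], [12, 8, 4]]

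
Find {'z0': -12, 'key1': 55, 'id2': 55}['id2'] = 55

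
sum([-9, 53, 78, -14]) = 108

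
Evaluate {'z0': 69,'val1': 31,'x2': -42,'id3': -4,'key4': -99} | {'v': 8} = {'z0': 69, 'val1': 31, 'x2': -42, 'id3': -4, 'key4': -99, 'v': 8}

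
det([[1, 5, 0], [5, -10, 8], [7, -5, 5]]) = 145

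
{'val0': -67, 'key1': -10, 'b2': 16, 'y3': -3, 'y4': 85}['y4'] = 85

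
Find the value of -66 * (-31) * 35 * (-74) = -5299140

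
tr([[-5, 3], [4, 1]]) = -4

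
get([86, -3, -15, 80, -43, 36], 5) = 36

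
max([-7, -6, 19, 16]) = 19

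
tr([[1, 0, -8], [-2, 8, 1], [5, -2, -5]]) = 4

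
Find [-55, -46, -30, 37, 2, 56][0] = -55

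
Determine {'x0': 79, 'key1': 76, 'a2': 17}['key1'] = 76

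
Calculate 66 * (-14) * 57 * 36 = -1896048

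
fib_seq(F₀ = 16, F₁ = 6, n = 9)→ [16, 6, 22, 28, 50, 78, 128, 206, 334]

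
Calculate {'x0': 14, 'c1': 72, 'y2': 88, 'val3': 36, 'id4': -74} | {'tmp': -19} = {'x0': 14, 'c1': 72, 'y2': 88, 'val3': 36, 'id4': -74, 'tmp': -19}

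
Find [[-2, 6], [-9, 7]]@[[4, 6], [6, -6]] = C[0][0] = (-2)*(4) + (6)*(6) = 28
C[0][1] = (-2)*(6) + (6)*(-6) = -48
C[1][0] = (-9)*(4) + (7)*(6) = 6
C[1][1] = (-9)*(6) + (7)*(-6) = -96
= [[28, -48], [6, -96]]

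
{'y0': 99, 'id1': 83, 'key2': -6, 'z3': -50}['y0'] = 99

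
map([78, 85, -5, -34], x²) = [6084, 7225, 25, 1156]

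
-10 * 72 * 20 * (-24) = 345600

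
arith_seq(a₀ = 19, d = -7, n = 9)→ a_0 = 19 + 0*-7 = 19
a_1 = 19 + 1*-7 = 12
a_2 = 19 + 2*-7 = 5
...
= [19, 12, 5, -2, -9, -16, -23, -30, -37]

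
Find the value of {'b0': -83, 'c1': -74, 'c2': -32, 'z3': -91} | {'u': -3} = {'b0': -83, 'c1': -74, 'c2': -32, 'z3': -91, 'u': -3}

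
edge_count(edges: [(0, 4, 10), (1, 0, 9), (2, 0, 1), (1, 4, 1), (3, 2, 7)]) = 5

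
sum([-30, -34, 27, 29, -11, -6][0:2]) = -64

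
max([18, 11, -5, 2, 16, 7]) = 18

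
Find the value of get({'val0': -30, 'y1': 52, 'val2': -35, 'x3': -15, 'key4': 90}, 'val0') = -30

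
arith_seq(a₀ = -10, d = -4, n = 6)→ a_0 = -10 + 0*-4 = -10
a_1 = -10 + 1*-4 = -14
a_2 = -10 + 2*-4 = -18
...
= [-10, -14, -18, -22, -26, -30]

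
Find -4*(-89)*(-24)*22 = -187968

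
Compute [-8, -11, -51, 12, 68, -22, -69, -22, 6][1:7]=[-11, -51, 12, 68, -22, -69]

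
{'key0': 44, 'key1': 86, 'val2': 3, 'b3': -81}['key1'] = 86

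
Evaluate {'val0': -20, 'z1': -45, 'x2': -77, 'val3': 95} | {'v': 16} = {'val0': -20, 'z1': -45, 'x2': -77, 'val3': 95, 'v': 16}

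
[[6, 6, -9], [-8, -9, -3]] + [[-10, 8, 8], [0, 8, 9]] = [[-4, 14, -1], [-8, -1, 6]]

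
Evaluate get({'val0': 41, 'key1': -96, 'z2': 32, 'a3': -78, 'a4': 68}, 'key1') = -96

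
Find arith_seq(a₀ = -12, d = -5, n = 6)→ [-12, -17, -22, -27, -32, -37]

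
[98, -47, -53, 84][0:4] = [98, -47, -53, 84]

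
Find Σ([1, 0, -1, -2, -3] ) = 1 + 0 + (-1) + (-2) + (-3)
= -5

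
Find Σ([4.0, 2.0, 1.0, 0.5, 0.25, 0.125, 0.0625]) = 4.0 + 2.0 + 1.0 + 0.5 + 0.25 + 0.125 + 0.0625
= 7.9375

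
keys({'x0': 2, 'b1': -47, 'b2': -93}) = ['x0', 'b1', 'b2']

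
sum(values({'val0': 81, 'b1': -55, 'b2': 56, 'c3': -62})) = 81 + (-55) + 56 + (-62)
= 20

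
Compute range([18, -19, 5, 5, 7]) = 37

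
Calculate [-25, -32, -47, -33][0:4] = [-25, -32, -47, -33]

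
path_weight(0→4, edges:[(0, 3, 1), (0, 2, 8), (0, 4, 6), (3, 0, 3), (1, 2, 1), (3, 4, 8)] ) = 6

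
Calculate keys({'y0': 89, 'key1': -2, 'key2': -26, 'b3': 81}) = ['y0', 'key1', 'key2', 'b3']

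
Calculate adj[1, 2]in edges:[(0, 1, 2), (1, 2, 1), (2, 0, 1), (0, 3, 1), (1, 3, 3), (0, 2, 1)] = 1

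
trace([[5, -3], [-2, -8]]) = -3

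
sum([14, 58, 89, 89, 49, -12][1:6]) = 273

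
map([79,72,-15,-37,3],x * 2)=79*2=158, 72*2=144, -15*2=-30, -37*2=-74, 3*2=6
= [158, 144, -30, -74, 6]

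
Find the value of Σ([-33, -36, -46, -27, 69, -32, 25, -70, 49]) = (-33) + (-36) + (-46) + (-27) + 69 + (-32) + 25 + (-70) + 49
= -101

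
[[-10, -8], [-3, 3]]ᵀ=[[-10, -3], [-8, 3]]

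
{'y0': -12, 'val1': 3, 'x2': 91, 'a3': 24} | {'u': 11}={'y0': -12, 'val1': 3, 'x2': 91, 'a3': 24, 'u': 11}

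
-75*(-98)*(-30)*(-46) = 10143000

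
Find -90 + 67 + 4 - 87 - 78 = -184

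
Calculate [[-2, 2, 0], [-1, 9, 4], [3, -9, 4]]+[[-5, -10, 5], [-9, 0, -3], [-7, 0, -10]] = [[-7, -8, 5], [-10, 9, 1], [-4, -9, -6]]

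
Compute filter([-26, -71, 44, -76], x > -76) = keep x where x > -76: -26✓, -71✓, 44✓, -76✗
= [-26, -71, 44]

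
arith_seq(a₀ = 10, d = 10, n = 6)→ a_0 = 10 + 0*10 = 10
a_1 = 10 + 1*10 = 20
a_2 = 10 + 2*10 = 30
...
= [10, 20, 30, 40, 50, 60]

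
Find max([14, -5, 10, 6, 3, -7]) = 14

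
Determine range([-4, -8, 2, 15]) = 23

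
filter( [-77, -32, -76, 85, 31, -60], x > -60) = [-32, 85, 31]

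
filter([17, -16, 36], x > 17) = [36]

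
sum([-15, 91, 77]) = (-15) + 91 + 77
= 153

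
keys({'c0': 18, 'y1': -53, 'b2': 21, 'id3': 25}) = ['c0', 'y1', 'b2', 'id3']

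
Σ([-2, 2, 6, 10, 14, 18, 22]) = 70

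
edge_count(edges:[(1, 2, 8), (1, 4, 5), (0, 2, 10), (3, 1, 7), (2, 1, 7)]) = 5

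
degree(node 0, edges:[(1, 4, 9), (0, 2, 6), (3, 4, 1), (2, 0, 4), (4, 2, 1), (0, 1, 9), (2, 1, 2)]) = 3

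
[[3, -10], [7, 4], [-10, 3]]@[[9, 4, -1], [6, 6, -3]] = C[0][0] = (3)*(9) + (-10)*(6) = -33
C[0][1] = (3)*(4) + (-10)*(6) = -48
C[0][2] = (3)*(-1) + (-10)*(-3) = 27
C[1][0] = (7)*(9) + (4)*(6) = 87
C[1][1] = (7)*(4) + (4)*(6) = 52
C[1][2] = (7)*(-1) + (4)*(-3) = -19
... (3 more cells)
= [[-33, -48, 27], [87, 52, -19], [-72, -22, 1]]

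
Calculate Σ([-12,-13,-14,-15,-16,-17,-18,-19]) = -124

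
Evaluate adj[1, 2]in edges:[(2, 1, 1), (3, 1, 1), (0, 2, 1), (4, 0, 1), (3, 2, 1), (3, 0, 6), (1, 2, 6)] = 6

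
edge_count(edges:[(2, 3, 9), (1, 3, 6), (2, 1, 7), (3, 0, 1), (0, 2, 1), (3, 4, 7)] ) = 6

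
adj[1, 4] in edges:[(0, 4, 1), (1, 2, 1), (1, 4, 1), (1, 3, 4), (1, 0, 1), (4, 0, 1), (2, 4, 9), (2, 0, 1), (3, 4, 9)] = 1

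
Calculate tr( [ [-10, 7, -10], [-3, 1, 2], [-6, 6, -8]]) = diagonal: (-10) + 1 + (-8)
= -17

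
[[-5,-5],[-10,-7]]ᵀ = [[-5, -10], [-5, -7]]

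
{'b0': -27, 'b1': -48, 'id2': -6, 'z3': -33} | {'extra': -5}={'b0': -27, 'b1': -48, 'id2': -6, 'z3': -33, 'extra': -5}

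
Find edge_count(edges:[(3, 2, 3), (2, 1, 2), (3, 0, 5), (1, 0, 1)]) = 4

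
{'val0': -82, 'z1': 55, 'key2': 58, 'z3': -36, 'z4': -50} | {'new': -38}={'val0': -82, 'z1': 55, 'key2': 58, 'z3': -36, 'z4': -50, 'new': -38}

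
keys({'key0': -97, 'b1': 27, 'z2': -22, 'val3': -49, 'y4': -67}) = ['key0', 'b1', 'z2', 'val3', 'y4']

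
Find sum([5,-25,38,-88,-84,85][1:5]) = -159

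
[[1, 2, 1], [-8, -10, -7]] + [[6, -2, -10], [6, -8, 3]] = [[7, 0, -9], [-2, -18, -4]]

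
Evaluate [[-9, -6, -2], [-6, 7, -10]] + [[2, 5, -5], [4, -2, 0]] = [[-7, -1, -7], [-2, 5, -10]]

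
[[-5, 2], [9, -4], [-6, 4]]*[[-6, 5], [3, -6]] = C[0][0] = (-5)*(-6) + (2)*(3) = 36
C[0][1] = (-5)*(5) + (2)*(-6) = -37
C[1][0] = (9)*(-6) + (-4)*(3) = -66
C[1][1] = (9)*(5) + (-4)*(-6) = 69
C[2][0] = (-6)*(-6) + (4)*(3) = 48
C[2][1] = (-6)*(5) + (4)*(-6) = -54
= [[36, -37], [-66, 69], [48, -54]]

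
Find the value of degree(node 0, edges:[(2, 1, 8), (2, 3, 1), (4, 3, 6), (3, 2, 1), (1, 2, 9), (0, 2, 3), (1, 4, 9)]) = 1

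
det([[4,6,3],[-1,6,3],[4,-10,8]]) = 390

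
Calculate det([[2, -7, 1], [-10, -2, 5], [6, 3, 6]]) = -702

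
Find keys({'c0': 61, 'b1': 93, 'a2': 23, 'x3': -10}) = ['c0', 'b1', 'a2', 'x3']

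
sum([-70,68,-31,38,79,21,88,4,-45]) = 152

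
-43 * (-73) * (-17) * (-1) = 53363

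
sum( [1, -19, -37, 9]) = 1 + (-19) + (-37) + 9
= -46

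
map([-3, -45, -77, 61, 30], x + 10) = [7, -35, -67, 71, 40]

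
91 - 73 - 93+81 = 6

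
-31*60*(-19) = 35340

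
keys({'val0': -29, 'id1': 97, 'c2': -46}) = ['val0', 'id1', 'c2']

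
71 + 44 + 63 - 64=114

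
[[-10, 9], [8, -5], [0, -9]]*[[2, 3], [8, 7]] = [[52, 33], [-24, -11], [-72, -63]]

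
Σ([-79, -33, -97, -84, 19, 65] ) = -209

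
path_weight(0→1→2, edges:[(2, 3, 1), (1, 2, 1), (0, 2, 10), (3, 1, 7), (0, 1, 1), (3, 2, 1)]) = 2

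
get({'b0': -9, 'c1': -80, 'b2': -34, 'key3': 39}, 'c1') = -80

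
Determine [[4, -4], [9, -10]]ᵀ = [[4, 9], [-4, -10]]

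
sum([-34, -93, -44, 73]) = (-34) + (-93) + (-44) + 73
= -98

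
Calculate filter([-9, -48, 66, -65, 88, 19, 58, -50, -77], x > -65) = [-9, -48, 66, 88, 19, 58, -50]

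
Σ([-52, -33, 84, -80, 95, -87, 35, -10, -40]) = -88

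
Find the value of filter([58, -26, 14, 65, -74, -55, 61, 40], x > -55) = [58, -26, 14, 65, 61, 40]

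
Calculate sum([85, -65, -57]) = -37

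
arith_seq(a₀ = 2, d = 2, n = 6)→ [2, 4, 6, 8, 10, 12]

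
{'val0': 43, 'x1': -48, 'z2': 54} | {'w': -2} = {'val0': 43, 'x1': -48, 'z2': 54, 'w': -2}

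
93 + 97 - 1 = 189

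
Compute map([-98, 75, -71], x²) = [9604, 5625, 5041]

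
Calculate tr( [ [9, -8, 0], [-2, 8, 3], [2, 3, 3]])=20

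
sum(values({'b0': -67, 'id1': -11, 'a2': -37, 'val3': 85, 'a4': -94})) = (-67) + (-11) + (-37) + 85 + (-94)
= -124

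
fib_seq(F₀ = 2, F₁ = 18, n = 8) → [2, 18, 20, 38, 58, 96, 154, 250]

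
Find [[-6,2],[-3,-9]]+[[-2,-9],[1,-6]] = [[-8, -7], [-2, -15]]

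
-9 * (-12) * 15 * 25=40500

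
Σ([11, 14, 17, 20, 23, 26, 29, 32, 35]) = 11 + 14 + 17 + 20 + 23 + 26 + 29 + 32 + 35
= 207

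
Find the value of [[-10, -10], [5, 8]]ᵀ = [[-10, 5], [-10, 8]]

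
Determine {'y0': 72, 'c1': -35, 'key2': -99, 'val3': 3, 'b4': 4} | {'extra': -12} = {'y0': 72, 'c1': -35, 'key2': -99, 'val3': 3, 'b4': 4, 'extra': -12}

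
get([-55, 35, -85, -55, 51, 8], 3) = -55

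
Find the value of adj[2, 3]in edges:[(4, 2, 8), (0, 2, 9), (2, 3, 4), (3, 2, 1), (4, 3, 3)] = 4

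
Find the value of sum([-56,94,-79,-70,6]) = (-56) + 94 + (-79) + (-70) + 6
= -105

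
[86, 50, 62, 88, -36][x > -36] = keep x where x > -36: 86✓, 50✓, 62✓, 88✓, -36✗
= [86, 50, 62, 88]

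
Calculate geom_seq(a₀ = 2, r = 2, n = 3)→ [2, 4, 8]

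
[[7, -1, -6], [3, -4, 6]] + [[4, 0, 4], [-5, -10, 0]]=[[11, -1, -2], [-2, -14, 6]]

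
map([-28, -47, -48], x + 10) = [-18, -37, -38]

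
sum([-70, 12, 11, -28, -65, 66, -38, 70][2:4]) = -17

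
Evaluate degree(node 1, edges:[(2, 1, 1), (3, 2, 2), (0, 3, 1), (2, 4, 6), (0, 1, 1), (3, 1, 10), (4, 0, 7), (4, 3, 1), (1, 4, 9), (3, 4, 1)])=4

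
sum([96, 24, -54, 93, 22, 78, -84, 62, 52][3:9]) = slice → [93, 22, 78, -84, 62, 52]
93 + 22 + 78 + (-84) + 62 + 52
= 223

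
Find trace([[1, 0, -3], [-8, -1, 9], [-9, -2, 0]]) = diagonal: 1 + (-1) + 0
= 0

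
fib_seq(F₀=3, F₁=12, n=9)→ F_2 = F_1 + F_0 = 15
F_3 = F_2 + F_1 = 27
F_4 = F_3 + F_2 = 42
...
= [3, 12, 15, 27, 42, 69, 111, 180, 291]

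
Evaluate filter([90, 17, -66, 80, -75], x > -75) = keep x where x > -75: 90✓, 17✓, -66✓, 80✓, -75✗
= [90, 17, -66, 80]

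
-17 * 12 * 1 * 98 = -19992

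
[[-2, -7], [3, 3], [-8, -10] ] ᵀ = [[-2, 3, -8], [-7, 3, -10]]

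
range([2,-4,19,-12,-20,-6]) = 39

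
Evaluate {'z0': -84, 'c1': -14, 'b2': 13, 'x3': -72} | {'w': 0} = {'z0': -84, 'c1': -14, 'b2': 13, 'x3': -72, 'w': 0}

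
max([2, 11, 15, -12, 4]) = 15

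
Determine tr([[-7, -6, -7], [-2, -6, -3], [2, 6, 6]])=-7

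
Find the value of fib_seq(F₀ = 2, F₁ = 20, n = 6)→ [2, 20, 22, 42, 64, 106]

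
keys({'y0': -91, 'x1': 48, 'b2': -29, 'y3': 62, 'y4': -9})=['y0', 'x1', 'b2', 'y3', 'y4']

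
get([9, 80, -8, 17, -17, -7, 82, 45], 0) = 9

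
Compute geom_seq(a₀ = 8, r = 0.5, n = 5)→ [8.0, 4.0, 2.0, 1.0, 0.5]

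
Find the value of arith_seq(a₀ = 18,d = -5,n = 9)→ a_0 = 18 + 0*-5 = 18
a_1 = 18 + 1*-5 = 13
a_2 = 18 + 2*-5 = 8
...
= [18, 13, 8, 3, -2, -7, -12, -17, -22]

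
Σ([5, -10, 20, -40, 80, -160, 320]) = 5 + -10 + 20 + -40 + 80 + -160 + 320
= 215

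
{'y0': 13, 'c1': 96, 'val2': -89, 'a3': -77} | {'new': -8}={'y0': 13, 'c1': 96, 'val2': -89, 'a3': -77, 'new': -8}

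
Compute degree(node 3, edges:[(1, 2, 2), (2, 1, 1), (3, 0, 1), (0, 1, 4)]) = incident: (3,0)
= 1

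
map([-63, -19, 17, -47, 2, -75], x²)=[3969, 361, 289, 2209, 4, 5625]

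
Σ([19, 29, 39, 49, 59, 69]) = 19 + 29 + 39 + 49 + 59 + 69
= 264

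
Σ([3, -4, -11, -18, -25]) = -55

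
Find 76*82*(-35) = -218120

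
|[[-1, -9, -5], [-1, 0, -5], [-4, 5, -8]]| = (1)*(-1)*det([[0, -5], [5, -8]]) + (-1)*(-9)*det([[-1, -5], [-4, -8]]) + (1)*(-5)*det([[-1, 0], [-4, 5]])
= -25 + -108 + 25
= -108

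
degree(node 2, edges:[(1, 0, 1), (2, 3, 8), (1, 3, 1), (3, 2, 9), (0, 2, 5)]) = 3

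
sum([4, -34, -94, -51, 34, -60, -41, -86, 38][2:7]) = -212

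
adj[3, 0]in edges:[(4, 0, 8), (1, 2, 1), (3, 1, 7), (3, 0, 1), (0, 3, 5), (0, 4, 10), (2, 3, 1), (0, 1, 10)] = 1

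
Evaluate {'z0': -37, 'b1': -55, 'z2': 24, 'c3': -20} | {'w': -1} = {'z0': -37, 'b1': -55, 'z2': 24, 'c3': -20, 'w': -1}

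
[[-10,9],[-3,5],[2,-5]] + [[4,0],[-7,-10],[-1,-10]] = [[-6, 9], [-10, -5], [1, -15]]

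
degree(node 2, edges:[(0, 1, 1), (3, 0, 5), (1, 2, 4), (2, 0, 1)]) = incident: (1,2), (2,0)
= 2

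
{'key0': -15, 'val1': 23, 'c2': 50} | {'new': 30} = {'key0': -15, 'val1': 23, 'c2': 50, 'new': 30}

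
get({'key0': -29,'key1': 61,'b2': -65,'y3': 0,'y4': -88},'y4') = -88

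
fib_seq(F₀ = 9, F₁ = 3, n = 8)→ [9, 3, 12, 15, 27, 42, 69, 111]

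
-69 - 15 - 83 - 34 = -201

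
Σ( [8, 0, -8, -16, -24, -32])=-72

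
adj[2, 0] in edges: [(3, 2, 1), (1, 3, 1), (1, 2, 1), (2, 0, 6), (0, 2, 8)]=6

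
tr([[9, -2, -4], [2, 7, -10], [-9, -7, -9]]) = 7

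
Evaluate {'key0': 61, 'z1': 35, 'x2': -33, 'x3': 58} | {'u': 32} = {'key0': 61, 'z1': 35, 'x2': -33, 'x3': 58, 'u': 32}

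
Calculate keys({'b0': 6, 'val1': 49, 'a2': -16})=['b0', 'val1', 'a2']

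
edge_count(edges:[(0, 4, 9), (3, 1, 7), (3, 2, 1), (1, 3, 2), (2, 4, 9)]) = 5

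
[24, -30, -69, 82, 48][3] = 82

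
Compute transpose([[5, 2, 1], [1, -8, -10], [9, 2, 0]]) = [[5, 1, 9], [2, -8, 2], [1, -10, 0]]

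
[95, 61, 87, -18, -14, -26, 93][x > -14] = keep x where x > -14: 95✓, 61✓, 87✓, -18✗, -14✗, -26✗, 93✓
= [95, 61, 87, 93]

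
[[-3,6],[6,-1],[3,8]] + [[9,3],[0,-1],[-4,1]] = [[6, 9], [6, -2], [-1, 9]]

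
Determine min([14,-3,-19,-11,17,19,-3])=-19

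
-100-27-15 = -142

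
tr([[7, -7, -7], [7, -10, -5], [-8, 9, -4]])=-7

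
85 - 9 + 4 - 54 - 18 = 8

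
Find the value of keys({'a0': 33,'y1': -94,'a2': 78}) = ['a0', 'y1', 'a2']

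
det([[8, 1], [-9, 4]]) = 41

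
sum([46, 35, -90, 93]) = 84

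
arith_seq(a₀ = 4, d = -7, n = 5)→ [4, -3, -10, -17, -24]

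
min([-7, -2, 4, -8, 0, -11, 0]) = -11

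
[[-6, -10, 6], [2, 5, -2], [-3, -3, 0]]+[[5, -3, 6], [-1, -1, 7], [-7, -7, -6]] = [[-1, -13, 12], [1, 4, 5], [-10, -10, -6]]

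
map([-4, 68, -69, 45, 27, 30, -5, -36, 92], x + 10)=-4+10=6, 68+10=78, -69+10=-59, 45+10=55, 27+10=37, 30+10=40, -5+10=5, -36+10=-26, 92+10=102
= [6, 78, -59, 55, 37, 40, 5, -26, 102]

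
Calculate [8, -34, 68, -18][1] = -34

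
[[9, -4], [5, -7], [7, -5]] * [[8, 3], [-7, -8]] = C[0][0] = (9)*(8) + (-4)*(-7) = 100
C[0][1] = (9)*(3) + (-4)*(-8) = 59
C[1][0] = (5)*(8) + (-7)*(-7) = 89
C[1][1] = (5)*(3) + (-7)*(-8) = 71
C[2][0] = (7)*(8) + (-5)*(-7) = 91
C[2][1] = (7)*(3) + (-5)*(-8) = 61
= [[100, 59], [89, 71], [91, 61]]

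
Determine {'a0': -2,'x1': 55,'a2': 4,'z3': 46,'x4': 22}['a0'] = -2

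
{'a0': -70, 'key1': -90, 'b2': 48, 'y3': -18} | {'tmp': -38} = {'a0': -70, 'key1': -90, 'b2': 48, 'y3': -18, 'tmp': -38}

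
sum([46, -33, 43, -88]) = 46 + (-33) + 43 + (-88)
= -32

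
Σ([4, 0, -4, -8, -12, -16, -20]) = 4 + 0 + (-4) + (-8) + (-12) + (-16) + (-20)
= -56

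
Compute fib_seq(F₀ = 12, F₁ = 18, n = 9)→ F_2 = F_1 + F_0 = 30
F_3 = F_2 + F_1 = 48
F_4 = F_3 + F_2 = 78
...
= [12, 18, 30, 48, 78, 126, 204, 330, 534]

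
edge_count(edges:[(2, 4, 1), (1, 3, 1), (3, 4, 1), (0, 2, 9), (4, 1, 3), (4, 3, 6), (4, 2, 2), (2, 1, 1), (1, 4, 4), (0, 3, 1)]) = 10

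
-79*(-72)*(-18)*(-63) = 6450192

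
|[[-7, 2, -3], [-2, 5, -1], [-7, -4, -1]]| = -56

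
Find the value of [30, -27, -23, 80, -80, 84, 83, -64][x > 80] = [84, 83]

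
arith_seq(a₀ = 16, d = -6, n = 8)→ [16, 10, 4, -2, -8, -14, -20, -26]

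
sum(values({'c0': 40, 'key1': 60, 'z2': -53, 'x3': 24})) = 71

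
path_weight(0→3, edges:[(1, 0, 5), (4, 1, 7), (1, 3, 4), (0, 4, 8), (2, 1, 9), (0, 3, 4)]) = w(0→3)=4
= 4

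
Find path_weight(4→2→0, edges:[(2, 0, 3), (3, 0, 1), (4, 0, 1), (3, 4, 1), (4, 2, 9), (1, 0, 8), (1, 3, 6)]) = 12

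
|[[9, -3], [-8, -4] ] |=-60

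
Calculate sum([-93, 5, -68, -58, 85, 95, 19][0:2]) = -88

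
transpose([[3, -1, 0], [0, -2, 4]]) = [[3, 0], [-1, -2], [0, 4]]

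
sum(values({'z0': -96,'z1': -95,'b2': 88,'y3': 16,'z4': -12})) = (-96) + (-95) + 88 + 16 + (-12)
= -99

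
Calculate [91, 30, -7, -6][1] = 30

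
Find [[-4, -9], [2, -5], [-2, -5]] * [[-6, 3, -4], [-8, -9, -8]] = [[96, 69, 88], [28, 51, 32], [52, 39, 48]]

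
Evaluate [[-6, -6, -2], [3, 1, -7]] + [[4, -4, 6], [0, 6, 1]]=[[-2, -10, 4], [3, 7, -6]]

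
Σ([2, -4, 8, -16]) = -10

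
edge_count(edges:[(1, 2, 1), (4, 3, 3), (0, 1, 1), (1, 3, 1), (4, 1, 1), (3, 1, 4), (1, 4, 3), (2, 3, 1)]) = 8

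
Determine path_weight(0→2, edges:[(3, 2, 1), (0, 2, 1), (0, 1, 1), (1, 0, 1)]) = w(0→2)=1
= 1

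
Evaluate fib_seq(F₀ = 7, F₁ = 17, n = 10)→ F_2 = F_1 + F_0 = 24
F_3 = F_2 + F_1 = 41
F_4 = F_3 + F_2 = 65
...
= [7, 17, 24, 41, 65, 106, 171, 277, 448, 725]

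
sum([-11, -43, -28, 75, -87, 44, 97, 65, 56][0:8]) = 112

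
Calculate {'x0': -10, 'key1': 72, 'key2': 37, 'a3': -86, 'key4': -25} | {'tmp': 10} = {'x0': -10, 'key1': 72, 'key2': 37, 'a3': -86, 'key4': -25, 'tmp': 10}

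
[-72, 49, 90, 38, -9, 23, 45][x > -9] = keep x where x > -9: -72✗, 49✓, 90✓, 38✓, -9✗, 23✓, 45✓
= [49, 90, 38, 23, 45]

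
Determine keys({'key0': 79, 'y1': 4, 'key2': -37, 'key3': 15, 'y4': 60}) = ['key0', 'y1', 'key2', 'key3', 'y4']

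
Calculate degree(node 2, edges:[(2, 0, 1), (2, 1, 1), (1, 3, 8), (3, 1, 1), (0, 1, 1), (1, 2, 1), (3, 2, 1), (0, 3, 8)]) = incident: (2,0), (2,1), (1,2), (3,2)
= 4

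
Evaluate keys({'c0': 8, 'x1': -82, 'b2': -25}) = ['c0', 'x1', 'b2']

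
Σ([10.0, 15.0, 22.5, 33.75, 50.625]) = 131.875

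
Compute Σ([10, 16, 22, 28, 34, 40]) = 150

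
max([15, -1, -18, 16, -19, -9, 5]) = 16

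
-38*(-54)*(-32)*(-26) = 1707264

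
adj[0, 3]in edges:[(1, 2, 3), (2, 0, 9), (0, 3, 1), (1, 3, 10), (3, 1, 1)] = 1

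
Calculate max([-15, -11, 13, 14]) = 14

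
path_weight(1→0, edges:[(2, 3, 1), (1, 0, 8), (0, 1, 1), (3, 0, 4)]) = 8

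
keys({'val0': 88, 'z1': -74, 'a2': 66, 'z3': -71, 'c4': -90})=['val0', 'z1', 'a2', 'z3', 'c4']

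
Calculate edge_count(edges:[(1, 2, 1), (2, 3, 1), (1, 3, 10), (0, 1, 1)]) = 4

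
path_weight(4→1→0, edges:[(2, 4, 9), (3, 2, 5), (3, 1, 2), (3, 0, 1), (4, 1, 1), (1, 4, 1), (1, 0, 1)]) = 2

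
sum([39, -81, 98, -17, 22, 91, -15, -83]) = 54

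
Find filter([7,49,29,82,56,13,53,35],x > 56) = [82]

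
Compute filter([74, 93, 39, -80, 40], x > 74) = keep x where x > 74: 74✗, 93✓, 39✗, -80✗, 40✗
= [93]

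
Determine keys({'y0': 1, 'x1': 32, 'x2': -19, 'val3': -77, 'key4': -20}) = ['y0', 'x1', 'x2', 'val3', 'key4']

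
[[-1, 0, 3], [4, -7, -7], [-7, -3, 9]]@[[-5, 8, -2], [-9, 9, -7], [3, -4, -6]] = C[0][0] = (-1)*(-5) + (0)*(-9) + (3)*(3) = 14
C[0][1] = (-1)*(8) + (0)*(9) + (3)*(-4) = -20
C[0][2] = (-1)*(-2) + (0)*(-7) + (3)*(-6) = -16
C[1][0] = (4)*(-5) + (-7)*(-9) + (-7)*(3) = 22
C[1][1] = (4)*(8) + (-7)*(9) + (-7)*(-4) = -3
C[1][2] = (4)*(-2) + (-7)*(-7) + (-7)*(-6) = 83
... (3 more cells)
= [[14, -20, -16], [22, -3, 83], [89, -119, -19]]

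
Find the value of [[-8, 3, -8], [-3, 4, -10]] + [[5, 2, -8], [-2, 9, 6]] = [[-3, 5, -16], [-5, 13, -4]]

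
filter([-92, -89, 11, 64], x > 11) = [64]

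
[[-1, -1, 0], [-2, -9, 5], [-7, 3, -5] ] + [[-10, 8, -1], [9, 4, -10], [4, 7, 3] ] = [[-11, 7, -1], [7, -5, -5], [-3, 10, -2]]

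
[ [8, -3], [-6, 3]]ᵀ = [[8, -6], [-3, 3]]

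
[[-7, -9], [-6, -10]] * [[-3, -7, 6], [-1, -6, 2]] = C[0][0] = (-7)*(-3) + (-9)*(-1) = 30
C[0][1] = (-7)*(-7) + (-9)*(-6) = 103
C[0][2] = (-7)*(6) + (-9)*(2) = -60
C[1][0] = (-6)*(-3) + (-10)*(-1) = 28
C[1][1] = (-6)*(-7) + (-10)*(-6) = 102
C[1][2] = (-6)*(6) + (-10)*(2) = -56
= [[30, 103, -60], [28, 102, -56]]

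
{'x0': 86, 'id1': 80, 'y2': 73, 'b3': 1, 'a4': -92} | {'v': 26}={'x0': 86, 'id1': 80, 'y2': 73, 'b3': 1, 'a4': -92, 'v': 26}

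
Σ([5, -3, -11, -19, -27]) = -55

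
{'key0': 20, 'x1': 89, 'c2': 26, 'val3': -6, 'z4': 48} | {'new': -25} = {'key0': 20, 'x1': 89, 'c2': 26, 'val3': -6, 'z4': 48, 'new': -25}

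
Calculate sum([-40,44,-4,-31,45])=14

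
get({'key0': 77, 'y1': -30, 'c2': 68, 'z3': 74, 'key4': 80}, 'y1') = -30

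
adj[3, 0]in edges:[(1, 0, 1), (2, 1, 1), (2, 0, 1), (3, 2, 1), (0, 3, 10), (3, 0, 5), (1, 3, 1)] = 5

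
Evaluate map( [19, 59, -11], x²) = [361, 3481, 121]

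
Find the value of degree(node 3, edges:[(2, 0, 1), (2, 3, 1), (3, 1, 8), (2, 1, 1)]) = 2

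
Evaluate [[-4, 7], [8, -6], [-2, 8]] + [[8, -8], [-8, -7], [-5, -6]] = [[4, -1], [0, -13], [-7, 2]]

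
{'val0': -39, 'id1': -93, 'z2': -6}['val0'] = -39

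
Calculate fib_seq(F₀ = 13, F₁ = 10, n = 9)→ F_2 = F_1 + F_0 = 23
F_3 = F_2 + F_1 = 33
F_4 = F_3 + F_2 = 56
...
= [13, 10, 23, 33, 56, 89, 145, 234, 379]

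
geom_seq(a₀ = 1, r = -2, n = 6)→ [1, -2, 4, -8, 16, -32]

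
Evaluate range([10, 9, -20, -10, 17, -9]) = 37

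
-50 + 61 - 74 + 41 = -22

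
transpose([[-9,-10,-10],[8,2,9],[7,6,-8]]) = [[-9, 8, 7], [-10, 2, 6], [-10, 9, -8]]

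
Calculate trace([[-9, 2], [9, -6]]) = diagonal: (-9) + (-6)
= -15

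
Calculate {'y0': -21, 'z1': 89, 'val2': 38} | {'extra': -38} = {'y0': -21, 'z1': 89, 'val2': 38, 'extra': -38}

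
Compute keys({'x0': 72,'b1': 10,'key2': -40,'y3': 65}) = ['x0', 'b1', 'key2', 'y3']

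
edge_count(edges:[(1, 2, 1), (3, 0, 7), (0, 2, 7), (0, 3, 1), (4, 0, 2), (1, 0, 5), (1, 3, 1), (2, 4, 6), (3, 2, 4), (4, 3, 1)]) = 10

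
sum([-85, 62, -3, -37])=(-85) + 62 + (-3) + (-37)
= -63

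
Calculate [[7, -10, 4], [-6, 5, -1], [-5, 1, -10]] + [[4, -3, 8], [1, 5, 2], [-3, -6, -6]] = [[11, -13, 12], [-5, 10, 1], [-8, -5, -16]]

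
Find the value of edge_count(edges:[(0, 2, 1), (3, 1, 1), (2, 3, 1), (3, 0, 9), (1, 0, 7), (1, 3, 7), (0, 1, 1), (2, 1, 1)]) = 8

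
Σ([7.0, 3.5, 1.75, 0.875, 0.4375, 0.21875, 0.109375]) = 13.890625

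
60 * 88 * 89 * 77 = 36183840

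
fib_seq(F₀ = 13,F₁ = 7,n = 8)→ F_2 = F_1 + F_0 = 20
F_3 = F_2 + F_1 = 27
F_4 = F_3 + F_2 = 47
...
= [13, 7, 20, 27, 47, 74, 121, 195]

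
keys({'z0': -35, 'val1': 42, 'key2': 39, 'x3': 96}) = ['z0', 'val1', 'key2', 'x3']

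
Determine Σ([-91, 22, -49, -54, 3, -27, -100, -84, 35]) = -345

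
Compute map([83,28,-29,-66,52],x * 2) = [166, 56, -58, -132, 104]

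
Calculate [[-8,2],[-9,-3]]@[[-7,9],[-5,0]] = C[0][0] = (-8)*(-7) + (2)*(-5) = 46
C[0][1] = (-8)*(9) + (2)*(0) = -72
C[1][0] = (-9)*(-7) + (-3)*(-5) = 78
C[1][1] = (-9)*(9) + (-3)*(0) = -81
= [[46, -72], [78, -81]]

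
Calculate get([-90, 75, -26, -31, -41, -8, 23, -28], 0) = -90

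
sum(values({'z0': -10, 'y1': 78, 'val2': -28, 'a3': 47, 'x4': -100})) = (-10) + 78 + (-28) + 47 + (-100)
= -13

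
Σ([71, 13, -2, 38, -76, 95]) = 139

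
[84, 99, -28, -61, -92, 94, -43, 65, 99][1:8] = [99, -28, -61, -92, 94, -43, 65]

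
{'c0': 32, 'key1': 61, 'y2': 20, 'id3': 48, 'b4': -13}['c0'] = 32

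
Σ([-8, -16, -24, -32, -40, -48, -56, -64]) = -288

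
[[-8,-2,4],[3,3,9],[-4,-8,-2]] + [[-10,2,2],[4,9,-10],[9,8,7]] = [[-18, 0, 6], [7, 12, -1], [5, 0, 5]]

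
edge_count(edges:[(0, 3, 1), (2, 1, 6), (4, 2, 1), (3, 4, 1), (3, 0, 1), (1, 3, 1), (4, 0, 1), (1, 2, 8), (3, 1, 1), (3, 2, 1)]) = 10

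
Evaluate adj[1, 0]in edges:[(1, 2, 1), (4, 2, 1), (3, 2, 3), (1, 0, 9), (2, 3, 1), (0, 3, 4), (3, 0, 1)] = 9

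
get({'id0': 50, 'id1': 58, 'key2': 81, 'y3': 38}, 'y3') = 38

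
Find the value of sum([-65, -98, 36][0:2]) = -163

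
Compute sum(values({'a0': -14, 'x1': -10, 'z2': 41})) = (-14) + (-10) + 41
= 17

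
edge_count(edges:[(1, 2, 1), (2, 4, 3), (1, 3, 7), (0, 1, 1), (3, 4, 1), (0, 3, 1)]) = 6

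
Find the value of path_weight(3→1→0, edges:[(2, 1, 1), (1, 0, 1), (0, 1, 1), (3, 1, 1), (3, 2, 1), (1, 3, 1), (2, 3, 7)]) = 2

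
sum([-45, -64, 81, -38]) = -66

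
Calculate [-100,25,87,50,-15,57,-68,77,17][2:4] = [87, 50]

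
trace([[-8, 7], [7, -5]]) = -13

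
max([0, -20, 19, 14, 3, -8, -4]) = 19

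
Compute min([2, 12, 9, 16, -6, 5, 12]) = -6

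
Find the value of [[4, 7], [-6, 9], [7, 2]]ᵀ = [[4, -6, 7], [7, 9, 2]]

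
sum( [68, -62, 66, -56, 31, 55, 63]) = 68 + (-62) + 66 + (-56) + 31 + 55 + 63
= 165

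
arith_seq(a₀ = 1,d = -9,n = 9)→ [1, -8, -17, -26, -35, -44, -53, -62, -71]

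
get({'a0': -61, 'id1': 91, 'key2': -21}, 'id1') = 91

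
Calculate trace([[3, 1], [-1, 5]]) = diagonal: 3 + 5
= 8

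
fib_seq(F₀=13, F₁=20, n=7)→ [13, 20, 33, 53, 86, 139, 225]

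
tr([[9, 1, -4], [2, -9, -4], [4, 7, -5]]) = -5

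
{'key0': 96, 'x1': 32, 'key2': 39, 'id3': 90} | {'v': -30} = {'key0': 96, 'x1': 32, 'key2': 39, 'id3': 90, 'v': -30}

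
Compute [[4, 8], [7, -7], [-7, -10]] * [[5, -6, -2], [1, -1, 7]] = C[0][0] = (4)*(5) + (8)*(1) = 28
C[0][1] = (4)*(-6) + (8)*(-1) = -32
C[0][2] = (4)*(-2) + (8)*(7) = 48
C[1][0] = (7)*(5) + (-7)*(1) = 28
C[1][1] = (7)*(-6) + (-7)*(-1) = -35
C[1][2] = (7)*(-2) + (-7)*(7) = -63
... (3 more cells)
= [[28, -32, 48], [28, -35, -63], [-45, 52, -56]]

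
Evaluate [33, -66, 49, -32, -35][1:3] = [-66, 49]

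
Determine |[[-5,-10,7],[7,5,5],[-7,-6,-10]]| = -299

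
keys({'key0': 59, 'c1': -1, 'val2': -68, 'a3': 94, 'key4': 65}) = ['key0', 'c1', 'val2', 'a3', 'key4']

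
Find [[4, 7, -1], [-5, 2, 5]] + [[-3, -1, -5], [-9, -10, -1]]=[[1, 6, -6], [-14, -8, 4]]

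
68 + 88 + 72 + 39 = 267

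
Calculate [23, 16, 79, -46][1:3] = [16, 79]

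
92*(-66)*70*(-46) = 19551840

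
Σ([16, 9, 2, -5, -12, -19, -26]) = 16 + 9 + 2 + (-5) + (-12) + (-19) + (-26)
= -35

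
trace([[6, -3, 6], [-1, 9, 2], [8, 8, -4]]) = 11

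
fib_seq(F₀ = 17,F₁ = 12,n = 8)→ F_2 = F_1 + F_0 = 29
F_3 = F_2 + F_1 = 41
F_4 = F_3 + F_2 = 70
...
= [17, 12, 29, 41, 70, 111, 181, 292]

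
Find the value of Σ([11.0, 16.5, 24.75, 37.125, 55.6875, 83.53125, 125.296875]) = 11.0 + 16.5 + 24.75 + 37.125 + 55.6875 + 83.53125 + 125.296875
= 353.890625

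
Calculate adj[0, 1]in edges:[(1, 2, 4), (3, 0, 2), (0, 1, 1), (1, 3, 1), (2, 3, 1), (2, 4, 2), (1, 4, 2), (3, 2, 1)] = 1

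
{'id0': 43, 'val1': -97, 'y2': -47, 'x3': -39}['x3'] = -39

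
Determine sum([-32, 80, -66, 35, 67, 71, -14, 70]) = 211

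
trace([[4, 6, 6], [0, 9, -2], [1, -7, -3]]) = diagonal: 4 + 9 + (-3)
= 10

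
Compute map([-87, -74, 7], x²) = (-87)²=7569, (-74)²=5476, (7)²=49
= [7569, 5476, 49]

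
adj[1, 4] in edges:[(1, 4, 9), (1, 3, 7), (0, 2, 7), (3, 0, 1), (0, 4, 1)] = 9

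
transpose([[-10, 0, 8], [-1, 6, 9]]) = [[-10, -1], [0, 6], [8, 9]]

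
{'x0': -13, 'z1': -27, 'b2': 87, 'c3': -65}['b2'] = 87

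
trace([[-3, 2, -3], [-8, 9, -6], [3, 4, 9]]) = 15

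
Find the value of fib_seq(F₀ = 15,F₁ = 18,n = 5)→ F_2 = F_1 + F_0 = 33
F_3 = F_2 + F_1 = 51
F_4 = F_3 + F_2 = 84
= [15, 18, 33, 51, 84]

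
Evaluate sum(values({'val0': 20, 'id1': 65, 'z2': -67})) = 20 + 65 + (-67)
= 18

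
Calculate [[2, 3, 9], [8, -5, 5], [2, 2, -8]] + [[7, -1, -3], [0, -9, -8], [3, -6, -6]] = [[9, 2, 6], [8, -14, -3], [5, -4, -14]]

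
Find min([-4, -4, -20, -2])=-20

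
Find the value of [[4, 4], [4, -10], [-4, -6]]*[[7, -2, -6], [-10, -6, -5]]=[[-12, -32, -44], [128, 52, 26], [32, 44, 54]]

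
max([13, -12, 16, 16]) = 16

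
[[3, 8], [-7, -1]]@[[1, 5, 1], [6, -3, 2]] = C[0][0] = (3)*(1) + (8)*(6) = 51
C[0][1] = (3)*(5) + (8)*(-3) = -9
C[0][2] = (3)*(1) + (8)*(2) = 19
C[1][0] = (-7)*(1) + (-1)*(6) = -13
C[1][1] = (-7)*(5) + (-1)*(-3) = -32
C[1][2] = (-7)*(1) + (-1)*(2) = -9
= [[51, -9, 19], [-13, -32, -9]]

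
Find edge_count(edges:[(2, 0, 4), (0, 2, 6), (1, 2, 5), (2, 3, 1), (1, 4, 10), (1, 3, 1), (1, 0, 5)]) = 7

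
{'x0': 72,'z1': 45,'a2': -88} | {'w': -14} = {'x0': 72, 'z1': 45, 'a2': -88, 'w': -14}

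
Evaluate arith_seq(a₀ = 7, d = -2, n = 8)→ [7, 5, 3, 1, -1, -3, -5, -7]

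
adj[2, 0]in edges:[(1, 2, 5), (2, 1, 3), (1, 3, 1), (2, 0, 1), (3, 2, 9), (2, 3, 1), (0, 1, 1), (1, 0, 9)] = 1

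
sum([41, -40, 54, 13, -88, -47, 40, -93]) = -120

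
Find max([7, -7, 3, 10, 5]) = 10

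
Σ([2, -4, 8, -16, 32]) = 22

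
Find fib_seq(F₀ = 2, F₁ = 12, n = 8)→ [2, 12, 14, 26, 40, 66, 106, 172]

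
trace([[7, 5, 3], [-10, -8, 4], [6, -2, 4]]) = 3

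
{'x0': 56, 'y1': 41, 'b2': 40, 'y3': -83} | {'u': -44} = {'x0': 56, 'y1': 41, 'b2': 40, 'y3': -83, 'u': -44}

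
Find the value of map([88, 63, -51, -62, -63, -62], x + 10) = [98, 73, -41, -52, -53, -52]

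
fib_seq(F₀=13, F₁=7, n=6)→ F_2 = F_1 + F_0 = 20
F_3 = F_2 + F_1 = 27
F_4 = F_3 + F_2 = 47
...
= [13, 7, 20, 27, 47, 74]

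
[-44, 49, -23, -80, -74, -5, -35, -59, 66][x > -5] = keep x where x > -5: -44✗, 49✓, -23✗, -80✗, -74✗, -5✗, -35✗, -59✗, 66✓
= [49, 66]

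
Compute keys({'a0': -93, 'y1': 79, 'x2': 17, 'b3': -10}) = ['a0', 'y1', 'x2', 'b3']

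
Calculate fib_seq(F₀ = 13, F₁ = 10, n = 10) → F_2 = F_1 + F_0 = 23
F_3 = F_2 + F_1 = 33
F_4 = F_3 + F_2 = 56
...
= [13, 10, 23, 33, 56, 89, 145, 234, 379, 613]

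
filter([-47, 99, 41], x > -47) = keep x where x > -47: -47✗, 99✓, 41✓
= [99, 41]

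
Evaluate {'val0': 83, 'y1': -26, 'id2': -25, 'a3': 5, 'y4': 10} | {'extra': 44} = {'val0': 83, 'y1': -26, 'id2': -25, 'a3': 5, 'y4': 10, 'extra': 44}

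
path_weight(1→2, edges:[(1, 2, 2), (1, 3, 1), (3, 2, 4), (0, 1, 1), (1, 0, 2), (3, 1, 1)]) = w(1→2)=2
= 2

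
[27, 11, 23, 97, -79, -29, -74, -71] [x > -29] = [27, 11, 23, 97]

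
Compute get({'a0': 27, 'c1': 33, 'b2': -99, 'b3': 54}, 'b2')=-99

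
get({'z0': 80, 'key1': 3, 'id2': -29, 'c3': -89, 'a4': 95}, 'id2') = -29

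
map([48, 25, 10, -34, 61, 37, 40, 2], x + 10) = 48+10=58, 25+10=35, 10+10=20, -34+10=-24, 61+10=71, 37+10=47, 40+10=50, 2+10=12
= [58, 35, 20, -24, 71, 47, 50, 12]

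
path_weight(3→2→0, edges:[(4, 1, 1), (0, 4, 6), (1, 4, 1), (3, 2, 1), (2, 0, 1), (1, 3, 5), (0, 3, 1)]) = 2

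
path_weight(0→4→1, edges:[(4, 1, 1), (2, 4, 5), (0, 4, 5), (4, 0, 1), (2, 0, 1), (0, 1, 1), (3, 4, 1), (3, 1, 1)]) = 6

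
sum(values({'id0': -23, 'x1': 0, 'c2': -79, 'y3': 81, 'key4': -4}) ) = -25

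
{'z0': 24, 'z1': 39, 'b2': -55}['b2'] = -55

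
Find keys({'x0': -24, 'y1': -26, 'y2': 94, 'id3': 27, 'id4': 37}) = ['x0', 'y1', 'y2', 'id3', 'id4']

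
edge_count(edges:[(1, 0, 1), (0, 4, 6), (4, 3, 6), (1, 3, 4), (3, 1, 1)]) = 5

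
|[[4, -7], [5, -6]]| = 11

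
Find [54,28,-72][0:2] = [54, 28]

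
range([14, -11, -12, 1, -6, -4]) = 26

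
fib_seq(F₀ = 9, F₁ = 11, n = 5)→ [9, 11, 20, 31, 51]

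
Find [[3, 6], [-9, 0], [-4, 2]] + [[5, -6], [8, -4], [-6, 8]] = [[8, 0], [-1, -4], [-10, 10]]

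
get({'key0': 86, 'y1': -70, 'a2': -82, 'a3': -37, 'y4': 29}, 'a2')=-82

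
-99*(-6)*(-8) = -4752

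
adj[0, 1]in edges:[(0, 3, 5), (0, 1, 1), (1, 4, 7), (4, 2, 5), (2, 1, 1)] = 1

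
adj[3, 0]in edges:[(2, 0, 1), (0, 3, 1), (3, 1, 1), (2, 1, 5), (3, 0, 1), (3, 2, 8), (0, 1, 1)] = 1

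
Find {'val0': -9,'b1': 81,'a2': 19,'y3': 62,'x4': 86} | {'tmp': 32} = {'val0': -9, 'b1': 81, 'a2': 19, 'y3': 62, 'x4': 86, 'tmp': 32}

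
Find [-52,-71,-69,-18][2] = -69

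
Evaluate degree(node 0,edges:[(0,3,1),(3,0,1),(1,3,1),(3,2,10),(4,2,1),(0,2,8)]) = incident: (0,3), (3,0), (0,2)
= 3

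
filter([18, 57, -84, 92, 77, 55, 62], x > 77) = [92]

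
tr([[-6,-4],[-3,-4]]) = diagonal: (-6) + (-4)
= -10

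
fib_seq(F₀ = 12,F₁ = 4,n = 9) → F_2 = F_1 + F_0 = 16
F_3 = F_2 + F_1 = 20
F_4 = F_3 + F_2 = 36
...
= [12, 4, 16, 20, 36, 56, 92, 148, 240]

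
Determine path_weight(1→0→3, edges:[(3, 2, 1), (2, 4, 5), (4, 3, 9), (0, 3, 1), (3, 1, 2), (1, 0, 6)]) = 7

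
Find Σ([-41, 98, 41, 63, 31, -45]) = 147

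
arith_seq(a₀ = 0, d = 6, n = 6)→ a_0 = 0 + 0*6 = 0
a_1 = 0 + 1*6 = 6
a_2 = 0 + 2*6 = 12
...
= [0, 6, 12, 18, 24, 30]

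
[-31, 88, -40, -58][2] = -40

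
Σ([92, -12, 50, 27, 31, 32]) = 92 + (-12) + 50 + 27 + 31 + 32
= 220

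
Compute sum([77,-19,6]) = 77 + (-19) + 6
= 64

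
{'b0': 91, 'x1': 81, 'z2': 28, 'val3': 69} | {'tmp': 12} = {'b0': 91, 'x1': 81, 'z2': 28, 'val3': 69, 'tmp': 12}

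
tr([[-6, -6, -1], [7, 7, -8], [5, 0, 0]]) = 1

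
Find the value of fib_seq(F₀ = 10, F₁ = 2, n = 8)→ F_2 = F_1 + F_0 = 12
F_3 = F_2 + F_1 = 14
F_4 = F_3 + F_2 = 26
...
= [10, 2, 12, 14, 26, 40, 66, 106]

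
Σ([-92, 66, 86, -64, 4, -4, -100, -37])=-141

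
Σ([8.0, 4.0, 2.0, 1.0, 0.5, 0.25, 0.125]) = 8.0 + 4.0 + 2.0 + 1.0 + 0.5 + 0.25 + 0.125
= 15.875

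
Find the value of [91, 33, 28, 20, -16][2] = 28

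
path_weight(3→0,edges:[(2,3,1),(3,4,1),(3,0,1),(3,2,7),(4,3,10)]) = 1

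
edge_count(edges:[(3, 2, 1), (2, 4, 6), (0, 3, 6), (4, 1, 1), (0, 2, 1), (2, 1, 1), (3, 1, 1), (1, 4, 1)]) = 8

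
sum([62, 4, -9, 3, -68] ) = 62 + 4 + (-9) + 3 + (-68)
= -8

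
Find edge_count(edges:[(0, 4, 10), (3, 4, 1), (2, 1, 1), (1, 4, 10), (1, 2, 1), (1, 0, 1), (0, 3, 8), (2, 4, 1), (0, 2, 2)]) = 9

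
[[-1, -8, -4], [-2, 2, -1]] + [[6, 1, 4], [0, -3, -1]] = [[5, -7, 0], [-2, -1, -2]]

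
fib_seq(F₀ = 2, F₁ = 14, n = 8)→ [2, 14, 16, 30, 46, 76, 122, 198]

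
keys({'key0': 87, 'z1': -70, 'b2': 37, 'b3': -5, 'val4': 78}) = ['key0', 'z1', 'b2', 'b3', 'val4']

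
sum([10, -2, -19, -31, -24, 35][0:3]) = -11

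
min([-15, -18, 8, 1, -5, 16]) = -18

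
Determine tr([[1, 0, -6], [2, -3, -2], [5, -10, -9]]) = -11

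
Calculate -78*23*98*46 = -8087352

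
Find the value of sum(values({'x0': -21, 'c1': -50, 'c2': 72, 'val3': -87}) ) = (-21) + (-50) + 72 + (-87)
= -86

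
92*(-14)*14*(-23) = 414736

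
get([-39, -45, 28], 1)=-45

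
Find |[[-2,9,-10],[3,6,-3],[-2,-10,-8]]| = (1)*(-2)*det([[6, -3], [-10, -8]]) + (-1)*(9)*det([[3, -3], [-2, -8]]) + (1)*(-10)*det([[3, 6], [-2, -10]])
= 156 + 270 + 180
= 606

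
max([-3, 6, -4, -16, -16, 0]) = 6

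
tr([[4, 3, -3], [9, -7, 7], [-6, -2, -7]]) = -10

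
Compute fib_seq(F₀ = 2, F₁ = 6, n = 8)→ [2, 6, 8, 14, 22, 36, 58, 94]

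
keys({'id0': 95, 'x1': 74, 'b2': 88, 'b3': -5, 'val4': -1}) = ['id0', 'x1', 'b2', 'b3', 'val4']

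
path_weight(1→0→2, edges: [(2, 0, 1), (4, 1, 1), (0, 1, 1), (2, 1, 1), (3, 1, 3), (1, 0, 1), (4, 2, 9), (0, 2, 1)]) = w(1→0)=1 + w(0→2)=1
= 2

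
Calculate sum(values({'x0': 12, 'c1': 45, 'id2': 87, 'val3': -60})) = 84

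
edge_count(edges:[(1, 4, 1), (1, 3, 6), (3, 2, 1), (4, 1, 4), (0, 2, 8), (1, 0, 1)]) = 6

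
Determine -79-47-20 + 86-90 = -150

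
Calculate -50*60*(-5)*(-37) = -555000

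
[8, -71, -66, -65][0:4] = [8, -71, -66, -65]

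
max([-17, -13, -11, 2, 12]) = 12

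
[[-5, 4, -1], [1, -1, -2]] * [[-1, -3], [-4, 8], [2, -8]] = C[0][0] = (-5)*(-1) + (4)*(-4) + (-1)*(2) = -13
C[0][1] = (-5)*(-3) + (4)*(8) + (-1)*(-8) = 55
C[1][0] = (1)*(-1) + (-1)*(-4) + (-2)*(2) = -1
C[1][1] = (1)*(-3) + (-1)*(8) + (-2)*(-8) = 5
= [[-13, 55], [-1, 5]]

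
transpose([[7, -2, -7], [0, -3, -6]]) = [[7, 0], [-2, -3], [-7, -6]]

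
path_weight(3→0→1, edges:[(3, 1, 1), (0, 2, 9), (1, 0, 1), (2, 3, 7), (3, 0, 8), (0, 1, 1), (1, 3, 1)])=9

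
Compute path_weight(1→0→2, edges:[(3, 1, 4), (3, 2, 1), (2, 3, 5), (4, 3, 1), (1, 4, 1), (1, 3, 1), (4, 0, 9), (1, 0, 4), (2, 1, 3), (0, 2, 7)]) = 11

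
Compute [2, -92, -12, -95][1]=-92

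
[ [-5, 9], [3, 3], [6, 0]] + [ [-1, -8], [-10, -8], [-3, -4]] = [[-6, 1], [-7, -5], [3, -4]]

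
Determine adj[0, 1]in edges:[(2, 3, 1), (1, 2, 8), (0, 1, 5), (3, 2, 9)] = 5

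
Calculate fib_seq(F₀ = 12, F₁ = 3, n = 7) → [12, 3, 15, 18, 33, 51, 84]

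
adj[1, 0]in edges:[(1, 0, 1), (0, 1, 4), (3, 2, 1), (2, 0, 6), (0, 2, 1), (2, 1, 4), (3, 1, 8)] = 1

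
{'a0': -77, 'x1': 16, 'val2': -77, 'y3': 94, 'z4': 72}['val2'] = -77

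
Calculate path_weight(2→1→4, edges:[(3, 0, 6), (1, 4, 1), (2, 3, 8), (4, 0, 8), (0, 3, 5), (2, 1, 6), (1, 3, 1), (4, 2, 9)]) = w(2→1)=6 + w(1→4)=1
= 7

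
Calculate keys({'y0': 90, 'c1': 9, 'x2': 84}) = ['y0', 'c1', 'x2']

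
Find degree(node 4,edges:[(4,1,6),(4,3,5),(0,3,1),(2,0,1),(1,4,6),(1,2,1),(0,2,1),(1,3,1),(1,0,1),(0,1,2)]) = 3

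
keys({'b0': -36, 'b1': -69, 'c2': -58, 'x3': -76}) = ['b0', 'b1', 'c2', 'x3']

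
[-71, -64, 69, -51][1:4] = [-64, 69, -51]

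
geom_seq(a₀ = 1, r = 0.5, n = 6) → [1.0, 0.5, 0.25, 0.125, 0.0625, 0.03125]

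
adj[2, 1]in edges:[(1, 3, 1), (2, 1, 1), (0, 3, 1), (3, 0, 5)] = 1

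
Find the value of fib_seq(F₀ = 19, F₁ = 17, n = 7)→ [19, 17, 36, 53, 89, 142, 231]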